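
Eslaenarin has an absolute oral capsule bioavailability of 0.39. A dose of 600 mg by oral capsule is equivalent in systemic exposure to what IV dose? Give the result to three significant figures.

Systemic exposure from an extravascular dose = F × D_ev, so the equivalent IV dose is F × D_ev.
D_iv = F × D_ev = 0.39 × 600 = 234 mg

D_iv = 234 mg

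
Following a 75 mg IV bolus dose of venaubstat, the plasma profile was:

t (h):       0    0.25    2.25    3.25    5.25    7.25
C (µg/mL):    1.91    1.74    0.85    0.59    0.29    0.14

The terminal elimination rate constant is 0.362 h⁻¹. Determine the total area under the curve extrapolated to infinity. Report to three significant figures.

Trapezoidal AUC_0→7.25:
  [0→0.25]: (1.91+1.74)/2 × 0.25 = 0.45625
  [0.25→2.25]: (1.74+0.85)/2 × 2 = 2.59
  [2.25→3.25]: (0.85+0.59)/2 × 1 = 0.72
  [3.25→5.25]: (0.59+0.29)/2 × 2 = 0.88
  [5.25→7.25]: (0.29+0.14)/2 × 2 = 0.43
  Sum = 5.07625 µg/mL·h
Extrapolated tail: C_last / k_e = 0.14 / 0.362 = 0.387
AUC_0→∞ = 5.07625 + 0.387 = 5.46325 µg/mL·h

AUC = 5.46 µg/mL·h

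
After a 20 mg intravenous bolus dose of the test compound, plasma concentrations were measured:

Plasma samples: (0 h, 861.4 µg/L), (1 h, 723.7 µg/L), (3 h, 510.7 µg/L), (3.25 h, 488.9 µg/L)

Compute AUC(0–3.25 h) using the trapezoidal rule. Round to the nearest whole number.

Trapezoidal AUC_0→3.25:
  [0→1]: (861.4+723.7)/2 × 1 = 792.55
  [1→3]: (723.7+510.7)/2 × 2 = 1234.4
  [3→3.25]: (510.7+488.9)/2 × 0.25 = 124.95
  Sum = 2151.9 µg/L·h

AUC = 2152 µg/L·h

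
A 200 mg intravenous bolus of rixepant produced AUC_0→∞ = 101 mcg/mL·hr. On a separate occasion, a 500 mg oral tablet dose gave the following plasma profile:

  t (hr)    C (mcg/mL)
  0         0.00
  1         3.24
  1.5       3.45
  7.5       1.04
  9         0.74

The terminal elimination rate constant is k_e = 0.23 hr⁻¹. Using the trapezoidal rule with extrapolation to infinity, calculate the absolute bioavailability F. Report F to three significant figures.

F = 0.0844

Trapezoidal AUC_0→9 (oral tablet):
  [0→1]: (0.00+3.24)/2 × 1 = 1.62
  [1→1.5]: (3.24+3.45)/2 × 0.5 = 1.6725
  [1.5→7.5]: (3.45+1.04)/2 × 6 = 13.47
  [7.5→9]: (1.04+0.74)/2 × 1.5 = 1.335
  Sum = 18.0975 mcg/mL·hr
Tail: C_last/k_e = 0.74/0.23 = 3.217
AUC_0→∞ (oral tablet) = 18.0975 + 3.217 = 21.3145 mcg/mL·hr
F = (AUC_ev/D_ev)/(AUC_iv/D_iv) = (21.3145/500)/(101/200) = 0.042629/0.505 = 0.0844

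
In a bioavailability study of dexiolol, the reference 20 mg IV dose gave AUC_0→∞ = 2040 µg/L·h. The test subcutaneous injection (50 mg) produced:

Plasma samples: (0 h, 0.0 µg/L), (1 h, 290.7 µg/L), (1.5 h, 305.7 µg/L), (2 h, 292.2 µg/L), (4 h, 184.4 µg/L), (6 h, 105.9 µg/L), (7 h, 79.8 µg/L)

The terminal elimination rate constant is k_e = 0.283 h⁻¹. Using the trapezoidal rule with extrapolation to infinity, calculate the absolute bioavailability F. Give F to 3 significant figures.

Trapezoidal AUC_0→7 (subcutaneous injection):
  [0→1]: (0.0+290.7)/2 × 1 = 145.35
  [1→1.5]: (290.7+305.7)/2 × 0.5 = 149.1
  [1.5→2]: (305.7+292.2)/2 × 0.5 = 149.475
  [2→4]: (292.2+184.4)/2 × 2 = 476.6
  [4→6]: (184.4+105.9)/2 × 2 = 290.3
  [6→7]: (105.9+79.8)/2 × 1 = 92.85
  Sum = 1303.675 µg/L·h
Tail: C_last/k_e = 79.8/0.283 = 281.979
AUC_0→∞ (subcutaneous injection) = 1303.675 + 281.979 = 1585.654 µg/L·h
F = (AUC_ev/D_ev)/(AUC_iv/D_iv) = (1585.654/50)/(2040/20) = 31.71308/102 = 0.3109

F = 0.311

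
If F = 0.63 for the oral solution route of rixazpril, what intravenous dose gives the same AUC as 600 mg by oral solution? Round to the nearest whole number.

D_iv = 378 mg

Systemic exposure from an extravascular dose = F × D_ev, so the equivalent IV dose is F × D_ev.
D_iv = F × D_ev = 0.63 × 600 = 378 mg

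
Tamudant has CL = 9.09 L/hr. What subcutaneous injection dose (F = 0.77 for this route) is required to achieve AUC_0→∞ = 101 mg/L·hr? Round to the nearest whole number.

Dose = CL × AUC_0→∞ / F
     = 9.09 × 101 / 0.77 = 1192.32 mg

Dose = 1192 mg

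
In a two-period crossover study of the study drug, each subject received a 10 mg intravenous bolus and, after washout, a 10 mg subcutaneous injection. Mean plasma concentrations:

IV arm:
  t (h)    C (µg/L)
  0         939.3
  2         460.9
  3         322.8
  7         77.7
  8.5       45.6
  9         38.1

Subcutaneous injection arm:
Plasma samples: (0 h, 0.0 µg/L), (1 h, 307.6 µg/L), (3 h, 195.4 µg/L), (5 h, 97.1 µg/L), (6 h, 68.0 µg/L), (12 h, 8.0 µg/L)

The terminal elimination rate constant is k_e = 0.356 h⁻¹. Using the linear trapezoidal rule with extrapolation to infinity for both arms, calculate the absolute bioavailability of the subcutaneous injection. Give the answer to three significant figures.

Trapezoidal AUC_0→9 (IV):
  [0→2]: (939.3+460.9)/2 × 2 = 1400.2
  [2→3]: (460.9+322.8)/2 × 1 = 391.85
  [3→7]: (322.8+77.7)/2 × 4 = 801.0
  [7→8.5]: (77.7+45.6)/2 × 1.5 = 92.475
  [8.5→9]: (45.6+38.1)/2 × 0.5 = 20.925
  Sum = 2706.45 µg/L·h
IV tail: 38.1/0.356 = 107.022; AUC_iv,0→∞ = 2706.45 + 107.022 = 2813.472 µg/L·h
Trapezoidal AUC_0→12 (subcutaneous injection):
  [0→1]: (0.0+307.6)/2 × 1 = 153.8
  [1→3]: (307.6+195.4)/2 × 2 = 503.0
  [3→5]: (195.4+97.1)/2 × 2 = 292.5
  [5→6]: (97.1+68.0)/2 × 1 = 82.55
  [6→12]: (68.0+8.0)/2 × 6 = 228.0
  Sum = 1259.85 µg/L·h
subcutaneous injection tail: 8.0/0.356 = 22.472; AUC_ev,0→∞ = 1259.85 + 22.472 = 1282.322 µg/L·h
F = (AUC_ev/D_ev)/(AUC_iv/D_iv) = (1282.322/10)/(2813.472/10) = 128.2322/281.3472 = 0.4558

F = 0.456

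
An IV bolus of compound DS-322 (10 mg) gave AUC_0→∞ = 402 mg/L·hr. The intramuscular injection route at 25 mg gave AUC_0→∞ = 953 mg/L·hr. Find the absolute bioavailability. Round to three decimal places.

F = 0.948

F = (AUC_ev / D_ev) / (AUC_iv / D_iv)
  = (953/25) / (402/10)
  = 38.12 / 40.2 = 0.9483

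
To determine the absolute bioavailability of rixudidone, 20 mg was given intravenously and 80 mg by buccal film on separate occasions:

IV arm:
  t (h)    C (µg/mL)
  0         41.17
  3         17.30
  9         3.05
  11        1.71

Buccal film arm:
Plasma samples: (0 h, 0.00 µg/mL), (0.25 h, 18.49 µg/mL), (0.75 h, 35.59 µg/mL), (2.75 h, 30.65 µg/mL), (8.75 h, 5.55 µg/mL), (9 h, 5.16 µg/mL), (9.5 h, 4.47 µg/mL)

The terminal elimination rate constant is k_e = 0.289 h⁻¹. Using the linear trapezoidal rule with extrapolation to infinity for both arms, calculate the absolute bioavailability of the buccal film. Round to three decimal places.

Trapezoidal AUC_0→11 (IV):
  [0→3]: (41.17+17.30)/2 × 3 = 87.705
  [3→9]: (17.30+3.05)/2 × 6 = 61.05
  [9→11]: (3.05+1.71)/2 × 2 = 4.76
  Sum = 153.515 µg/mL·h
IV tail: 1.71/0.289 = 5.917; AUC_iv,0→∞ = 153.515 + 5.917 = 159.432 µg/mL·h
Trapezoidal AUC_0→9.5 (buccal film):
  [0→0.25]: (0.00+18.49)/2 × 0.25 = 2.31125
  [0.25→0.75]: (18.49+35.59)/2 × 0.5 = 13.52
  [0.75→2.75]: (35.59+30.65)/2 × 2 = 66.24
  [2.75→8.75]: (30.65+5.55)/2 × 6 = 108.6
  [8.75→9]: (5.55+5.16)/2 × 0.25 = 1.33875
  [9→9.5]: (5.16+4.47)/2 × 0.5 = 2.4075
  Sum = 194.4175 µg/mL·h
buccal film tail: 4.47/0.289 = 15.467; AUC_ev,0→∞ = 194.4175 + 15.467 = 209.8845 µg/mL·h
F = (AUC_ev/D_ev)/(AUC_iv/D_iv) = (209.8845/80)/(159.432/20) = 2.62356/7.9716 = 0.3291

F = 0.329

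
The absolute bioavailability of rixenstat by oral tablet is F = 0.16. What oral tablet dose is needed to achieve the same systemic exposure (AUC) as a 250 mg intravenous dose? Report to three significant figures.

D_oral = 1560 mg

For equal systemic exposure: F × D_ev = D_iv
D_ev = D_iv / F = 250 / 0.16 = 1562.5 mg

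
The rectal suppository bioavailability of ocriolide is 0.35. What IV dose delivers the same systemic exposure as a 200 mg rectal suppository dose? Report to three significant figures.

D_iv = 70.0 mg

Systemic exposure from an extravascular dose = F × D_ev, so the equivalent IV dose is F × D_ev.
D_iv = F × D_ev = 0.35 × 200 = 70 mg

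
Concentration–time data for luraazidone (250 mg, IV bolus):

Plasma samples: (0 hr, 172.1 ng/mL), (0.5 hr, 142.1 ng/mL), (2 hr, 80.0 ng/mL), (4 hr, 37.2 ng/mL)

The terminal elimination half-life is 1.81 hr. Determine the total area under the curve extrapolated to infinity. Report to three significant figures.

Trapezoidal AUC_0→4:
  [0→0.5]: (172.1+142.1)/2 × 0.5 = 78.55
  [0.5→2]: (142.1+80.0)/2 × 1.5 = 166.575
  [2→4]: (80.0+37.2)/2 × 2 = 117.2
  Sum = 362.325 ng/mL·hr
k_e = ln2 / t½ = 0.693147 / 1.81 = 0.3830 hr^-1
Extrapolated tail: C_last / k_e = 37.2 / 0.383 = 97.128
AUC_0→∞ = 362.325 + 97.128 = 459.453 ng/mL·hr

AUC = 459 ng/mL·hr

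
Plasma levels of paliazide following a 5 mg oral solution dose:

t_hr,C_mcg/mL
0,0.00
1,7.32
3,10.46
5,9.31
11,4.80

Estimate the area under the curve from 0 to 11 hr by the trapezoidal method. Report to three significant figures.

Trapezoidal AUC_0→11:
  [0→1]: (0.00+7.32)/2 × 1 = 3.66
  [1→3]: (7.32+10.46)/2 × 2 = 17.78
  [3→5]: (10.46+9.31)/2 × 2 = 19.77
  [5→11]: (9.31+4.80)/2 × 6 = 42.33
  Sum = 83.54 mcg/mL·hr

AUC = 83.5 mcg/mL·hr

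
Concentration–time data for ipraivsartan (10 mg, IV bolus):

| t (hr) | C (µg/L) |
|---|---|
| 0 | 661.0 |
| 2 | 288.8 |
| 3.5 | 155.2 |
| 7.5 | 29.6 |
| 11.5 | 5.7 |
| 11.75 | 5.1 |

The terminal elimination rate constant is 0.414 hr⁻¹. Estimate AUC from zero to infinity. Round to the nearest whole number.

Trapezoidal AUC_0→11.75:
  [0→2]: (661.0+288.8)/2 × 2 = 949.8
  [2→3.5]: (288.8+155.2)/2 × 1.5 = 333.0
  [3.5→7.5]: (155.2+29.6)/2 × 4 = 369.6
  [7.5→11.5]: (29.6+5.7)/2 × 4 = 70.6
  [11.5→11.75]: (5.7+5.1)/2 × 0.25 = 1.35
  Sum = 1724.35 µg/L·hr
Extrapolated tail: C_last / k_e = 5.1 / 0.414 = 12.319
AUC_0→∞ = 1724.35 + 12.319 = 1736.669 µg/L·hr

AUC = 1737 µg/L·hr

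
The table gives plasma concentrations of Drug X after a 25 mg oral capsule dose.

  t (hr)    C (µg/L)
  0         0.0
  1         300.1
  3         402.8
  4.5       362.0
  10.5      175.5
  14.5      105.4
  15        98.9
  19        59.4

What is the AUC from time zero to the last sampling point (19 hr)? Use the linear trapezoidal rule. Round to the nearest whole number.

AUC = 3969 µg/L·hr

Trapezoidal AUC_0→19:
  [0→1]: (0.0+300.1)/2 × 1 = 150.05
  [1→3]: (300.1+402.8)/2 × 2 = 702.9
  [3→4.5]: (402.8+362.0)/2 × 1.5 = 573.6
  [4.5→10.5]: (362.0+175.5)/2 × 6 = 1612.5
  [10.5→14.5]: (175.5+105.4)/2 × 4 = 561.8
  [14.5→15]: (105.4+98.9)/2 × 0.5 = 51.075
  [15→19]: (98.9+59.4)/2 × 4 = 316.6
  Sum = 3968.525 µg/L·hr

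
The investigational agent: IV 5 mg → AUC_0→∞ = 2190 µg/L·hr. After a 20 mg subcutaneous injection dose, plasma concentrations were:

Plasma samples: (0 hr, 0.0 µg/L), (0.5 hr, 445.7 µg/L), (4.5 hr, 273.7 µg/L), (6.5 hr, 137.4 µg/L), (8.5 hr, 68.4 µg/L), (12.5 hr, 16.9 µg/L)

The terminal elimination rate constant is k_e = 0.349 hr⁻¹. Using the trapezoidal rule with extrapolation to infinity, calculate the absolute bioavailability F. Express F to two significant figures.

Trapezoidal AUC_0→12.5 (subcutaneous injection):
  [0→0.5]: (0.0+445.7)/2 × 0.5 = 111.425
  [0.5→4.5]: (445.7+273.7)/2 × 4 = 1438.8
  [4.5→6.5]: (273.7+137.4)/2 × 2 = 411.1
  [6.5→8.5]: (137.4+68.4)/2 × 2 = 205.8
  [8.5→12.5]: (68.4+16.9)/2 × 4 = 170.6
  Sum = 2337.725 µg/L·hr
Tail: C_last/k_e = 16.9/0.349 = 48.424
AUC_0→∞ (subcutaneous injection) = 2337.725 + 48.424 = 2386.149 µg/L·hr
F = (AUC_ev/D_ev)/(AUC_iv/D_iv) = (2386.149/20)/(2190/5) = 119.30745/438 = 0.2724

F = 0.27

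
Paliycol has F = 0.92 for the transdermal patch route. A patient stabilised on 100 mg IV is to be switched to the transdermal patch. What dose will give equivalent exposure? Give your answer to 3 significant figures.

For equal systemic exposure: F × D_ev = D_iv
D_ev = D_iv / F = 100 / 0.92 = 108.696 mg

D_transdermal = 109 mg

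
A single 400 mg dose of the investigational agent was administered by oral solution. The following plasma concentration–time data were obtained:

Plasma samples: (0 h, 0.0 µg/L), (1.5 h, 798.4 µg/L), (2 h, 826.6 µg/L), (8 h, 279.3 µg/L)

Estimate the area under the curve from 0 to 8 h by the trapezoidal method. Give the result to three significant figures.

Trapezoidal AUC_0→8:
  [0→1.5]: (0.0+798.4)/2 × 1.5 = 598.8
  [1.5→2]: (798.4+826.6)/2 × 0.5 = 406.25
  [2→8]: (826.6+279.3)/2 × 6 = 3317.7
  Sum = 4322.75 µg/L·h

AUC = 4320 µg/L·h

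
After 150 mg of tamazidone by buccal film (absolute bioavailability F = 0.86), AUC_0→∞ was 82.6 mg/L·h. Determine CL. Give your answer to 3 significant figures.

CL = F × Dose / AUC_0→∞
   = 0.86 × 150 / 82.6 = 1.56174 L/h

CL = 1.56 L/h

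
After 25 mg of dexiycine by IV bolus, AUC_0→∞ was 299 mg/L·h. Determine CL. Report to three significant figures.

CL = Dose_iv / AUC_0→∞
   = 25 / 299 = 0.083612 L/h

CL = 0.0836 L/h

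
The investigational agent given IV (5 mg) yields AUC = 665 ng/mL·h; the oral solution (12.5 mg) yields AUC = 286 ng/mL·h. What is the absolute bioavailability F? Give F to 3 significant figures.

F = 0.172

F = (AUC_ev / D_ev) / (AUC_iv / D_iv)
  = (286/12.5) / (665/5)
  = 22.88 / 133 = 0.1720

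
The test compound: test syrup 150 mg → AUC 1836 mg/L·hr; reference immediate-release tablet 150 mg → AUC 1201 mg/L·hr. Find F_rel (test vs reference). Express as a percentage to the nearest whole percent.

F_rel = (AUC_test/D_test) / (AUC_ref/D_ref)
      = (1836/150) / (1201/150)
      = 12.24 / 8.00667 = 1.5287 = 152.87%

F_rel = 153%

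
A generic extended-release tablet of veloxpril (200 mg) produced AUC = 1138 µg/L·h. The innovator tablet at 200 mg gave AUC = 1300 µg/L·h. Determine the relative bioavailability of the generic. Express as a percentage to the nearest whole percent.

F_rel = 88%

F_rel = (AUC_test/D_test) / (AUC_ref/D_ref)
      = (1138/200) / (1300/200)
      = 5.69 / 6.5 = 0.8754 = 87.54%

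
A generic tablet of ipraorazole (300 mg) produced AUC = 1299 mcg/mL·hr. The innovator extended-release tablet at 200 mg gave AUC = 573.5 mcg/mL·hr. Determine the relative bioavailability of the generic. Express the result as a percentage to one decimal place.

F_rel = 151.0%

F_rel = (AUC_test/D_test) / (AUC_ref/D_ref)
      = (1299/300) / (573.5/200)
      = 4.33 / 2.8675 = 1.5100 = 151.00%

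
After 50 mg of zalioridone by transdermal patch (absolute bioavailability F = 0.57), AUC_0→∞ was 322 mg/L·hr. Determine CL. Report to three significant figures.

CL = F × Dose / AUC_0→∞
   = 0.57 × 50 / 322 = 0.0885093 L/hr

CL = 0.0885 L/hr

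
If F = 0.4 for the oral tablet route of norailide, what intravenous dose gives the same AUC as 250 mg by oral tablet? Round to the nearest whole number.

Systemic exposure from an extravascular dose = F × D_ev, so the equivalent IV dose is F × D_ev.
D_iv = F × D_ev = 0.4 × 250 = 100 mg

D_iv = 100 mg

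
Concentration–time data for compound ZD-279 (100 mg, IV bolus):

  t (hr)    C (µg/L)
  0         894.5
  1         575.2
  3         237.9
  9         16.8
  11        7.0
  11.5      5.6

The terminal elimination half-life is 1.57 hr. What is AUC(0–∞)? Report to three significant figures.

AUC = 2350 µg/L·hr

Trapezoidal AUC_0→11.5:
  [0→1]: (894.5+575.2)/2 × 1 = 734.85
  [1→3]: (575.2+237.9)/2 × 2 = 813.1
  [3→9]: (237.9+16.8)/2 × 6 = 764.1
  [9→11]: (16.8+7.0)/2 × 2 = 23.8
  [11→11.5]: (7.0+5.6)/2 × 0.5 = 3.15
  Sum = 2339.0 µg/L·hr
k_e = ln2 / t½ = 0.693147 / 1.57 = 0.4415 hr^-1
Extrapolated tail: C_last / k_e = 5.6 / 0.4415 = 12.684
AUC_0→∞ = 2339.0 + 12.684 = 2351.684 µg/L·hr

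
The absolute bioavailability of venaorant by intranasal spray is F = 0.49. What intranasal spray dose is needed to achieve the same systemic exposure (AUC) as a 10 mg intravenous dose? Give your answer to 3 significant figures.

For equal systemic exposure: F × D_ev = D_iv
D_ev = D_iv / F = 10 / 0.49 = 20.4082 mg

D_intranasal = 20.4 mg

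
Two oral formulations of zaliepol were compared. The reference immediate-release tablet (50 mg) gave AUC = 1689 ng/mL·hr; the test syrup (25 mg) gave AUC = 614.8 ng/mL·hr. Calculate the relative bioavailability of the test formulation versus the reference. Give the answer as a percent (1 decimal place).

F_rel = 72.8%

F_rel = (AUC_test/D_test) / (AUC_ref/D_ref)
      = (614.8/25) / (1689/50)
      = 24.592 / 33.78 = 0.7280 = 72.80%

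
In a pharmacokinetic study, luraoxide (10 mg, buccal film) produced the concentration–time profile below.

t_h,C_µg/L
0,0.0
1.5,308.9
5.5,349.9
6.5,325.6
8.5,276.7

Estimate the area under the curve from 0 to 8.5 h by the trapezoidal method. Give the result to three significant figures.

AUC = 2490 µg/L·h

Trapezoidal AUC_0→8.5:
  [0→1.5]: (0.0+308.9)/2 × 1.5 = 231.675
  [1.5→5.5]: (308.9+349.9)/2 × 4 = 1317.6
  [5.5→6.5]: (349.9+325.6)/2 × 1 = 337.75
  [6.5→8.5]: (325.6+276.7)/2 × 2 = 602.3
  Sum = 2489.325 µg/L·h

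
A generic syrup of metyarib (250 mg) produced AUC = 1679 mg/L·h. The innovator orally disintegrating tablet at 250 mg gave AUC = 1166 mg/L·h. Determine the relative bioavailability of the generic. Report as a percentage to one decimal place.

F_rel = 144.0%

F_rel = (AUC_test/D_test) / (AUC_ref/D_ref)
      = (1679/250) / (1166/250)
      = 6.716 / 4.664 = 1.4400 = 144.00%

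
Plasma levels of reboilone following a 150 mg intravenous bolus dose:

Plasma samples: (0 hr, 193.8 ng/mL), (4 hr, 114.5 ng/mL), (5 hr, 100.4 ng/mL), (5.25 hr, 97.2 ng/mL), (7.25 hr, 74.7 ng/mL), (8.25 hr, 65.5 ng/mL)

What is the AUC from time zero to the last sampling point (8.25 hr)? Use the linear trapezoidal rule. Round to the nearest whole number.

Trapezoidal AUC_0→8.25:
  [0→4]: (193.8+114.5)/2 × 4 = 616.6
  [4→5]: (114.5+100.4)/2 × 1 = 107.45
  [5→5.25]: (100.4+97.2)/2 × 0.25 = 24.7
  [5.25→7.25]: (97.2+74.7)/2 × 2 = 171.9
  [7.25→8.25]: (74.7+65.5)/2 × 1 = 70.1
  Sum = 990.75 ng/mL·hr

AUC = 991 ng/mL·hr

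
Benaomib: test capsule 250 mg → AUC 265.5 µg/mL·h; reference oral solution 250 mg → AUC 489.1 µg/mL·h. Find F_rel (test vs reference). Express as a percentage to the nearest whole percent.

F_rel = 54%

F_rel = (AUC_test/D_test) / (AUC_ref/D_ref)
      = (265.5/250) / (489.1/250)
      = 1.062 / 1.9564 = 0.5428 = 54.28%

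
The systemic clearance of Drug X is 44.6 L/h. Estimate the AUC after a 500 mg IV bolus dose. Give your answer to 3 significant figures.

AUC_0→∞ = Dose_iv / CL
        = 500 / 44.6 = 11.2108 mg/L·h

AUC = 11.2 mg/L·h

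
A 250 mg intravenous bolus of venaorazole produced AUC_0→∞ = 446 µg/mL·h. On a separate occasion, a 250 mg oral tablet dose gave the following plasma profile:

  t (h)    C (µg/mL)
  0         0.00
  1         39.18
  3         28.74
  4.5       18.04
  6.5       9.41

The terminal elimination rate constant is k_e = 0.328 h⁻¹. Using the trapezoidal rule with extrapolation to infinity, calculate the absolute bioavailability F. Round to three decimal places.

Trapezoidal AUC_0→6.5 (oral tablet):
  [0→1]: (0.00+39.18)/2 × 1 = 19.59
  [1→3]: (39.18+28.74)/2 × 2 = 67.92
  [3→4.5]: (28.74+18.04)/2 × 1.5 = 35.085
  [4.5→6.5]: (18.04+9.41)/2 × 2 = 27.45
  Sum = 150.045 µg/mL·h
Tail: C_last/k_e = 9.41/0.328 = 28.689
AUC_0→∞ (oral tablet) = 150.045 + 28.689 = 178.734 µg/mL·h
F = (AUC_ev/D_ev)/(AUC_iv/D_iv) = (178.734/250)/(446/250) = 0.714936/1.784 = 0.4007

F = 0.401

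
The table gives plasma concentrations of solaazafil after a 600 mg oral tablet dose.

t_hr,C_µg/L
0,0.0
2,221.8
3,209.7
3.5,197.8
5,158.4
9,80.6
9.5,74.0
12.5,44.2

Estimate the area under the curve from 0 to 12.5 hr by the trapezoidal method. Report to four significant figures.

AUC = 1501 µg/L·hr

Trapezoidal AUC_0→12.5:
  [0→2]: (0.0+221.8)/2 × 2 = 221.8
  [2→3]: (221.8+209.7)/2 × 1 = 215.75
  [3→3.5]: (209.7+197.8)/2 × 0.5 = 101.875
  [3.5→5]: (197.8+158.4)/2 × 1.5 = 267.15
  [5→9]: (158.4+80.6)/2 × 4 = 478.0
  [9→9.5]: (80.6+74.0)/2 × 0.5 = 38.65
  [9.5→12.5]: (74.0+44.2)/2 × 3 = 177.3
  Sum = 1500.525 µg/L·hr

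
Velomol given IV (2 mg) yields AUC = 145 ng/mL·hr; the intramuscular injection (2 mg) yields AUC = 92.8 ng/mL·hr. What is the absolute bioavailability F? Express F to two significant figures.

F = 0.64

F = (AUC_ev / D_ev) / (AUC_iv / D_iv)
  = (92.8/2) / (145/2)
  = 46.4 / 72.5 = 0.6400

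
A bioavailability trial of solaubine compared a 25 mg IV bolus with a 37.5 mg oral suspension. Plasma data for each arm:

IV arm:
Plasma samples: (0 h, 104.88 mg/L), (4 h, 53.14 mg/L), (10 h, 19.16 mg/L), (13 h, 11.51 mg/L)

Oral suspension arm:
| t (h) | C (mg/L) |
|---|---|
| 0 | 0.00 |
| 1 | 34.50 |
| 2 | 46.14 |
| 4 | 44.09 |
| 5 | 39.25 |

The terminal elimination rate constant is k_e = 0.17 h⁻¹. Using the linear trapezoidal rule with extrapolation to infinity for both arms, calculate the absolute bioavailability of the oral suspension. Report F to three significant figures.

F = 0.433

Trapezoidal AUC_0→13 (IV):
  [0→4]: (104.88+53.14)/2 × 4 = 316.04
  [4→10]: (53.14+19.16)/2 × 6 = 216.9
  [10→13]: (19.16+11.51)/2 × 3 = 46.005
  Sum = 578.945 mg/L·h
IV tail: 11.51/0.17 = 67.706; AUC_iv,0→∞ = 578.945 + 67.706 = 646.651 mg/L·h
Trapezoidal AUC_0→5 (oral suspension):
  [0→1]: (0.00+34.50)/2 × 1 = 17.25
  [1→2]: (34.50+46.14)/2 × 1 = 40.32
  [2→4]: (46.14+44.09)/2 × 2 = 90.23
  [4→5]: (44.09+39.25)/2 × 1 = 41.67
  Sum = 189.47 mg/L·h
oral suspension tail: 39.25/0.17 = 230.882; AUC_ev,0→∞ = 189.47 + 230.882 = 420.352 mg/L·h
F = (AUC_ev/D_ev)/(AUC_iv/D_iv) = (420.352/37.5)/(646.651/25) = 11.2094/25.86604 = 0.4334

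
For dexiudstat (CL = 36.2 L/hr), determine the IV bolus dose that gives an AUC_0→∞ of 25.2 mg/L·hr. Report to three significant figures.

Dose_iv = CL × AUC_0→∞
     = 36.2 × 25.2 = 912.24 mg

Dose = 912 mg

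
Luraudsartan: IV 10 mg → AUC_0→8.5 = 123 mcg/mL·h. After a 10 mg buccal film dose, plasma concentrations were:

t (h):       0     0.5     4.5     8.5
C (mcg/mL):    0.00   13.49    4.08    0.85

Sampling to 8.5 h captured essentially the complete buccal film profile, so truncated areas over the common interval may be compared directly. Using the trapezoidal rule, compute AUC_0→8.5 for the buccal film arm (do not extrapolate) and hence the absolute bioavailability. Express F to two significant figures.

F = 0.39

Trapezoidal AUC_0→8.5 (buccal film):
  [0→0.5]: (0.00+13.49)/2 × 0.5 = 3.3725
  [0.5→4.5]: (13.49+4.08)/2 × 4 = 35.14
  [4.5→8.5]: (4.08+0.85)/2 × 4 = 9.86
  Sum = 48.3725 mcg/mL·h
F = (AUC_ev/D_ev)/(AUC_iv/D_iv) = (48.3725/10)/(123/10) = 4.83725/12.3 = 0.3933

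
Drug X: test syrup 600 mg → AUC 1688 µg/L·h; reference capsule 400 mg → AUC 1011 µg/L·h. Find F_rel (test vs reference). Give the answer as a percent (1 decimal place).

F_rel = (AUC_test/D_test) / (AUC_ref/D_ref)
      = (1688/600) / (1011/400)
      = 2.81333 / 2.5275 = 1.1131 = 111.31%

F_rel = 111.3%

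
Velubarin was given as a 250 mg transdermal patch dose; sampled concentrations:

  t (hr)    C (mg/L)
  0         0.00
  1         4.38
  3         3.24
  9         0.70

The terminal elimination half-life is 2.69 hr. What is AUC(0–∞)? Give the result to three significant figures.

AUC = 24.3 mg/L·hr

Trapezoidal AUC_0→9:
  [0→1]: (0.00+4.38)/2 × 1 = 2.19
  [1→3]: (4.38+3.24)/2 × 2 = 7.62
  [3→9]: (3.24+0.70)/2 × 6 = 11.82
  Sum = 21.63 mg/L·hr
k_e = ln2 / t½ = 0.693147 / 2.69 = 0.2577 hr^-1
Extrapolated tail: C_last / k_e = 0.70 / 0.2577 = 2.716
AUC_0→∞ = 21.63 + 2.716 = 24.346 mg/L·hr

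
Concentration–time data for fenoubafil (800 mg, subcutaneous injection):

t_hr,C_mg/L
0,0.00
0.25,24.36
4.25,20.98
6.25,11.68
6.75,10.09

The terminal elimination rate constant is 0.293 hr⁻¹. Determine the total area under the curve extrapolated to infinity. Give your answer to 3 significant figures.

AUC = 166 mg/L·hr

Trapezoidal AUC_0→6.75:
  [0→0.25]: (0.00+24.36)/2 × 0.25 = 3.045
  [0.25→4.25]: (24.36+20.98)/2 × 4 = 90.68
  [4.25→6.25]: (20.98+11.68)/2 × 2 = 32.66
  [6.25→6.75]: (11.68+10.09)/2 × 0.5 = 5.4425
  Sum = 131.8275 mg/L·hr
Extrapolated tail: C_last / k_e = 10.09 / 0.293 = 34.437
AUC_0→∞ = 131.8275 + 34.437 = 166.2645 mg/L·hr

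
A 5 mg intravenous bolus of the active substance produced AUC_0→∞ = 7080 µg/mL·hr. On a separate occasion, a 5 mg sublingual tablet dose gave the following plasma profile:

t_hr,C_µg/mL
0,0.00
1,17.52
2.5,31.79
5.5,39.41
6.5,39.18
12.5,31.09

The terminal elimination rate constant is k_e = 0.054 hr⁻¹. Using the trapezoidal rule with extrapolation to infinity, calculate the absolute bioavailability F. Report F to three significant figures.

Trapezoidal AUC_0→12.5 (sublingual tablet):
  [0→1]: (0.00+17.52)/2 × 1 = 8.76
  [1→2.5]: (17.52+31.79)/2 × 1.5 = 36.9825
  [2.5→5.5]: (31.79+39.41)/2 × 3 = 106.8
  [5.5→6.5]: (39.41+39.18)/2 × 1 = 39.295
  [6.5→12.5]: (39.18+31.09)/2 × 6 = 210.81
  Sum = 402.6475 µg/mL·hr
Tail: C_last/k_e = 31.09/0.054 = 575.741
AUC_0→∞ (sublingual tablet) = 402.6475 + 575.741 = 978.3885 µg/mL·hr
F = (AUC_ev/D_ev)/(AUC_iv/D_iv) = (978.3885/5)/(7080/5) = 195.6777/1416 = 0.1382

F = 0.138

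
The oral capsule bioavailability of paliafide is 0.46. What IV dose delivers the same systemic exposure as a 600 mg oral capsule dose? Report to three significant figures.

D_iv = 276 mg

Systemic exposure from an extravascular dose = F × D_ev, so the equivalent IV dose is F × D_ev.
D_iv = F × D_ev = 0.46 × 600 = 276 mg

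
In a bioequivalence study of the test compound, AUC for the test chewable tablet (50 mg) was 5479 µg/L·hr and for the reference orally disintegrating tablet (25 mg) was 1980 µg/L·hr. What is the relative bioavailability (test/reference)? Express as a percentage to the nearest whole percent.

F_rel = (AUC_test/D_test) / (AUC_ref/D_ref)
      = (5479/50) / (1980/25)
      = 109.58 / 79.2 = 1.3836 = 138.36%

F_rel = 138%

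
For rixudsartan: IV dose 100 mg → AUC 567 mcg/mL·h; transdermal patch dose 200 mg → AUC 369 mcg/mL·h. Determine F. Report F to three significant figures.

F = 0.325

F = (AUC_ev / D_ev) / (AUC_iv / D_iv)
  = (369/200) / (567/100)
  = 1.845 / 5.67 = 0.3254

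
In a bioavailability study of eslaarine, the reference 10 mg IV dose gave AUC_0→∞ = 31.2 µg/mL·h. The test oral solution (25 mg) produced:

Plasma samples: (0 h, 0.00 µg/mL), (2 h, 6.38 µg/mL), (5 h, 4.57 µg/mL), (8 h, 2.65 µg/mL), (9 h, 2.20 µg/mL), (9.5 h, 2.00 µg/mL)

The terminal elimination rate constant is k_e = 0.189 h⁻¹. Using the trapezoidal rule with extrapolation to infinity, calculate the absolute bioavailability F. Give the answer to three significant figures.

Trapezoidal AUC_0→9.5 (oral solution):
  [0→2]: (0.00+6.38)/2 × 2 = 6.38
  [2→5]: (6.38+4.57)/2 × 3 = 16.425
  [5→8]: (4.57+2.65)/2 × 3 = 10.83
  [8→9]: (2.65+2.20)/2 × 1 = 2.425
  [9→9.5]: (2.20+2.00)/2 × 0.5 = 1.05
  Sum = 37.11 µg/mL·h
Tail: C_last/k_e = 2.00/0.189 = 10.582
AUC_0→∞ (oral solution) = 37.11 + 10.582 = 47.692 µg/mL·h
F = (AUC_ev/D_ev)/(AUC_iv/D_iv) = (47.692/25)/(31.2/10) = 1.90768/3.12 = 0.6114

F = 0.611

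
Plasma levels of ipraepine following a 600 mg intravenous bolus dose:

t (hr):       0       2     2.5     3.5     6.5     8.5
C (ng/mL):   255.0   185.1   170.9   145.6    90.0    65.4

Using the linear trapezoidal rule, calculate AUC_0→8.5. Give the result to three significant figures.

Trapezoidal AUC_0→8.5:
  [0→2]: (255.0+185.1)/2 × 2 = 440.1
  [2→2.5]: (185.1+170.9)/2 × 0.5 = 89.0
  [2.5→3.5]: (170.9+145.6)/2 × 1 = 158.25
  [3.5→6.5]: (145.6+90.0)/2 × 3 = 353.4
  [6.5→8.5]: (90.0+65.4)/2 × 2 = 155.4
  Sum = 1196.15 ng/mL·hr

AUC = 1200 ng/mL·hr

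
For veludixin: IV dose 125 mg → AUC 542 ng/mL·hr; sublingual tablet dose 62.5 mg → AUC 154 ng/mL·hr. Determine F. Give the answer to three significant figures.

F = (AUC_ev / D_ev) / (AUC_iv / D_iv)
  = (154/62.5) / (542/125)
  = 2.464 / 4.336 = 0.5683

F = 0.568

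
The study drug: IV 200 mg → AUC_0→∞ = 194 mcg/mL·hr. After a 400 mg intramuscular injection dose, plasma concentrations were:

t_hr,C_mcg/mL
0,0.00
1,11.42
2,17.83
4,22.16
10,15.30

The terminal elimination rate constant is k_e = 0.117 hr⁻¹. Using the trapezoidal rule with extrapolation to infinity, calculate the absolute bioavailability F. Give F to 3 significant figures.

F = 0.782

Trapezoidal AUC_0→10 (intramuscular injection):
  [0→1]: (0.00+11.42)/2 × 1 = 5.71
  [1→2]: (11.42+17.83)/2 × 1 = 14.625
  [2→4]: (17.83+22.16)/2 × 2 = 39.99
  [4→10]: (22.16+15.30)/2 × 6 = 112.38
  Sum = 172.705 mcg/mL·hr
Tail: C_last/k_e = 15.30/0.117 = 130.769
AUC_0→∞ (intramuscular injection) = 172.705 + 130.769 = 303.474 mcg/mL·hr
F = (AUC_ev/D_ev)/(AUC_iv/D_iv) = (303.474/400)/(194/200) = 0.758685/0.97 = 0.7821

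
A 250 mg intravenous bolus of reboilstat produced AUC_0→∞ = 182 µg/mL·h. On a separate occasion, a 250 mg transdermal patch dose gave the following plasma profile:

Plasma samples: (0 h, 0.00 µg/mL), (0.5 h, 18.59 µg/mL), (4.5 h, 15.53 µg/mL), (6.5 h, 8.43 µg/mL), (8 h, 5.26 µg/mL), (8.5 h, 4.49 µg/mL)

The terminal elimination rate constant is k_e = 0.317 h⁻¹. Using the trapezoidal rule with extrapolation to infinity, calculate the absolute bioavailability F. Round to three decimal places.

F = 0.680

Trapezoidal AUC_0→8.5 (transdermal patch):
  [0→0.5]: (0.00+18.59)/2 × 0.5 = 4.6475
  [0.5→4.5]: (18.59+15.53)/2 × 4 = 68.24
  [4.5→6.5]: (15.53+8.43)/2 × 2 = 23.96
  [6.5→8]: (8.43+5.26)/2 × 1.5 = 10.2675
  [8→8.5]: (5.26+4.49)/2 × 0.5 = 2.4375
  Sum = 109.5525 µg/mL·h
Tail: C_last/k_e = 4.49/0.317 = 14.164
AUC_0→∞ (transdermal patch) = 109.5525 + 14.164 = 123.7165 µg/mL·h
F = (AUC_ev/D_ev)/(AUC_iv/D_iv) = (123.7165/250)/(182/250) = 0.494866/0.728 = 0.6798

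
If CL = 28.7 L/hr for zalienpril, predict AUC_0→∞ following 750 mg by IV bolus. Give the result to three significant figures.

AUC_0→∞ = Dose_iv / CL
        = 750 / 28.7 = 26.1324 mg/L·hr

AUC = 26.1 mg/L·hr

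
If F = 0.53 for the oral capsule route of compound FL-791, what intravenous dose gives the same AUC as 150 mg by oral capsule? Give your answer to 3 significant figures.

D_iv = 79.5 mg

Systemic exposure from an extravascular dose = F × D_ev, so the equivalent IV dose is F × D_ev.
D_iv = F × D_ev = 0.53 × 150 = 79.5 mg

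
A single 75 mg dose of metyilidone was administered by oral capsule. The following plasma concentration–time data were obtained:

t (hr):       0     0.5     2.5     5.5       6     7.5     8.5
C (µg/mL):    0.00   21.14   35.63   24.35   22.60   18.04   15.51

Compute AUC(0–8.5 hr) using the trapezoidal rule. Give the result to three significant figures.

Trapezoidal AUC_0→8.5:
  [0→0.5]: (0.00+21.14)/2 × 0.5 = 5.285
  [0.5→2.5]: (21.14+35.63)/2 × 2 = 56.77
  [2.5→5.5]: (35.63+24.35)/2 × 3 = 89.97
  [5.5→6]: (24.35+22.60)/2 × 0.5 = 11.7375
  [6→7.5]: (22.60+18.04)/2 × 1.5 = 30.48
  [7.5→8.5]: (18.04+15.51)/2 × 1 = 16.775
  Sum = 211.0175 µg/mL·hr

AUC = 211 µg/mL·hr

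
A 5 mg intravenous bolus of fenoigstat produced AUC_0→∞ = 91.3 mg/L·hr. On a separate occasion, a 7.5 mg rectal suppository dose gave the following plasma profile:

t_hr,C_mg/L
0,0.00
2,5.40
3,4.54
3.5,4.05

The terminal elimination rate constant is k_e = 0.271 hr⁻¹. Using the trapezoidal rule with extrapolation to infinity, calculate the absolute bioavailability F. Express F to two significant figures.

F = 0.20

Trapezoidal AUC_0→3.5 (rectal suppository):
  [0→2]: (0.00+5.40)/2 × 2 = 5.4
  [2→3]: (5.40+4.54)/2 × 1 = 4.97
  [3→3.5]: (4.54+4.05)/2 × 0.5 = 2.1475
  Sum = 12.5175 mg/L·hr
Tail: C_last/k_e = 4.05/0.271 = 14.945
AUC_0→∞ (rectal suppository) = 12.5175 + 14.945 = 27.4625 mg/L·hr
F = (AUC_ev/D_ev)/(AUC_iv/D_iv) = (27.4625/7.5)/(91.3/5) = 3.66167/18.26 = 0.2005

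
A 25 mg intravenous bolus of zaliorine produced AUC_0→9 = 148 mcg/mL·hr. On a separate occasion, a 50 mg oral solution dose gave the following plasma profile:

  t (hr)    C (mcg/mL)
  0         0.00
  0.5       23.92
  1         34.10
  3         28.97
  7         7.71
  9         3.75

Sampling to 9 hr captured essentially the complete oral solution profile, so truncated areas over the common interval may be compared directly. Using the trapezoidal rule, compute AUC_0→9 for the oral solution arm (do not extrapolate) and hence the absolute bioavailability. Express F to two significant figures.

Trapezoidal AUC_0→9 (oral solution):
  [0→0.5]: (0.00+23.92)/2 × 0.5 = 5.98
  [0.5→1]: (23.92+34.10)/2 × 0.5 = 14.505
  [1→3]: (34.10+28.97)/2 × 2 = 63.07
  [3→7]: (28.97+7.71)/2 × 4 = 73.36
  [7→9]: (7.71+3.75)/2 × 2 = 11.46
  Sum = 168.375 mcg/mL·hr
F = (AUC_ev/D_ev)/(AUC_iv/D_iv) = (168.375/50)/(148/25) = 3.3675/5.92 = 0.5688

F = 0.57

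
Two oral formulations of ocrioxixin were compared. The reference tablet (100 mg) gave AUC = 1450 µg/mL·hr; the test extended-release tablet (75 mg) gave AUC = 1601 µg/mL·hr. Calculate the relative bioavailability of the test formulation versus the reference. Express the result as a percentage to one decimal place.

F_rel = 147.2%

F_rel = (AUC_test/D_test) / (AUC_ref/D_ref)
      = (1601/75) / (1450/100)
      = 21.3467 / 14.5 = 1.4722 = 147.22%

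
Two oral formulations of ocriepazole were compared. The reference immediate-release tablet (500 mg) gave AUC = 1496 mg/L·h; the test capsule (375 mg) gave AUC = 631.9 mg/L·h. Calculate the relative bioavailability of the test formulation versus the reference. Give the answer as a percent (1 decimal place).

F_rel = 56.3%

F_rel = (AUC_test/D_test) / (AUC_ref/D_ref)
      = (631.9/375) / (1496/500)
      = 1.68507 / 2.992 = 0.5632 = 56.32%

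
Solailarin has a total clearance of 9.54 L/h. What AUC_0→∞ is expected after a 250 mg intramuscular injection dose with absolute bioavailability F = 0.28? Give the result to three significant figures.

AUC = 7.34 mg/L·h

AUC_0→∞ = F × Dose / CL
        = 0.28 × 250 / 9.54 = 7.33753 mg/L·h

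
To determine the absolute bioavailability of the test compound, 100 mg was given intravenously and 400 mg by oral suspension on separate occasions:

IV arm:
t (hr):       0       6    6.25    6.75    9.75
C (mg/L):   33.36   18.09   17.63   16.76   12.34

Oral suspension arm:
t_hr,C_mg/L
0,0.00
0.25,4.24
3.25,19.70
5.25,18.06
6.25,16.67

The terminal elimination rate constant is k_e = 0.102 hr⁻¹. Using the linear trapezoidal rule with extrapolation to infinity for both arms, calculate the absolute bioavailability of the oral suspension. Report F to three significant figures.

Trapezoidal AUC_0→9.75 (IV):
  [0→6]: (33.36+18.09)/2 × 6 = 154.35
  [6→6.25]: (18.09+17.63)/2 × 0.25 = 4.465
  [6.25→6.75]: (17.63+16.76)/2 × 0.5 = 8.5975
  [6.75→9.75]: (16.76+12.34)/2 × 3 = 43.65
  Sum = 211.0625 mg/L·hr
IV tail: 12.34/0.102 = 120.980; AUC_iv,0→∞ = 211.0625 + 120.980 = 332.0425 mg/L·hr
Trapezoidal AUC_0→6.25 (oral suspension):
  [0→0.25]: (0.00+4.24)/2 × 0.25 = 0.53
  [0.25→3.25]: (4.24+19.70)/2 × 3 = 35.91
  [3.25→5.25]: (19.70+18.06)/2 × 2 = 37.76
  [5.25→6.25]: (18.06+16.67)/2 × 1 = 17.365
  Sum = 91.565 mg/L·hr
oral suspension tail: 16.67/0.102 = 163.431; AUC_ev,0→∞ = 91.565 + 163.431 = 254.996 mg/L·hr
F = (AUC_ev/D_ev)/(AUC_iv/D_iv) = (254.996/400)/(332.0425/100) = 0.63749/3.320425 = 0.1920

F = 0.192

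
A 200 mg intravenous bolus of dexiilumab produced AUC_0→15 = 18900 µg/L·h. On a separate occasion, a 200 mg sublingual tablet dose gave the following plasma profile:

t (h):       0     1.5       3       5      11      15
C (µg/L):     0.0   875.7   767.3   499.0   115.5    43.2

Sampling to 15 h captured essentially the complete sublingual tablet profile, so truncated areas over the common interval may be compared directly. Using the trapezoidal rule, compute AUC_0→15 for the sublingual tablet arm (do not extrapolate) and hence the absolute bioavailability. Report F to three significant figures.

F = 0.281

Trapezoidal AUC_0→15 (sublingual tablet):
  [0→1.5]: (0.0+875.7)/2 × 1.5 = 656.775
  [1.5→3]: (875.7+767.3)/2 × 1.5 = 1232.25
  [3→5]: (767.3+499.0)/2 × 2 = 1266.3
  [5→11]: (499.0+115.5)/2 × 6 = 1843.5
  [11→15]: (115.5+43.2)/2 × 4 = 317.4
  Sum = 5316.225 µg/L·h
F = (AUC_ev/D_ev)/(AUC_iv/D_iv) = (5316.225/200)/(18900/200) = 26.581125/94.5 = 0.2813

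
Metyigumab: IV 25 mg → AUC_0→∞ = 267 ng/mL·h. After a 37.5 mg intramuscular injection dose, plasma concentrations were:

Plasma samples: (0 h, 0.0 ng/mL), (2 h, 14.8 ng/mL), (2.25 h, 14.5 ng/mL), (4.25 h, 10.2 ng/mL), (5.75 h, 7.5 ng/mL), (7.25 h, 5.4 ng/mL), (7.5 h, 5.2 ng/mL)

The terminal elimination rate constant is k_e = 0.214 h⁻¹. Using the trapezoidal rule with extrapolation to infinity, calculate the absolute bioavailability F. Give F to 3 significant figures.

Trapezoidal AUC_0→7.5 (intramuscular injection):
  [0→2]: (0.0+14.8)/2 × 2 = 14.8
  [2→2.25]: (14.8+14.5)/2 × 0.25 = 3.6625
  [2.25→4.25]: (14.5+10.2)/2 × 2 = 24.7
  [4.25→5.75]: (10.2+7.5)/2 × 1.5 = 13.275
  [5.75→7.25]: (7.5+5.4)/2 × 1.5 = 9.675
  [7.25→7.5]: (5.4+5.2)/2 × 0.25 = 1.325
  Sum = 67.4375 ng/mL·h
Tail: C_last/k_e = 5.2/0.214 = 24.299
AUC_0→∞ (intramuscular injection) = 67.4375 + 24.299 = 91.7365 ng/mL·h
F = (AUC_ev/D_ev)/(AUC_iv/D_iv) = (91.7365/37.5)/(267/25) = 2.44631/10.68 = 0.2291

F = 0.229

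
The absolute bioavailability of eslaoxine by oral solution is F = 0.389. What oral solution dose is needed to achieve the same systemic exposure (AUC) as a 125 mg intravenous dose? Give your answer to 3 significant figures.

For equal systemic exposure: F × D_ev = D_iv
D_ev = D_iv / F = 125 / 0.389 = 321.337 mg

D_oral = 321 mg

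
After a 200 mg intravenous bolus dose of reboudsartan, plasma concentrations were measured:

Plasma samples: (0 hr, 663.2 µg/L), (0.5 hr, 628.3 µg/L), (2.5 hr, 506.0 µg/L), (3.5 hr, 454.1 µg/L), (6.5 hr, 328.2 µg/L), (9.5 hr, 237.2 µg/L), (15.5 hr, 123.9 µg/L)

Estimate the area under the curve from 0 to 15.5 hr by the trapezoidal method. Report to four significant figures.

AUC = 5042 µg/L·hr

Trapezoidal AUC_0→15.5:
  [0→0.5]: (663.2+628.3)/2 × 0.5 = 322.875
  [0.5→2.5]: (628.3+506.0)/2 × 2 = 1134.3
  [2.5→3.5]: (506.0+454.1)/2 × 1 = 480.05
  [3.5→6.5]: (454.1+328.2)/2 × 3 = 1173.45
  [6.5→9.5]: (328.2+237.2)/2 × 3 = 848.1
  [9.5→15.5]: (237.2+123.9)/2 × 6 = 1083.3
  Sum = 5042.075 µg/L·hr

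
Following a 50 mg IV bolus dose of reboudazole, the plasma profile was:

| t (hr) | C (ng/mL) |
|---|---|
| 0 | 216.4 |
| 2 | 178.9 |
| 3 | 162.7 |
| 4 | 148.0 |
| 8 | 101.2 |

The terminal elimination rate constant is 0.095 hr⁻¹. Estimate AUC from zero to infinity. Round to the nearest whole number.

Trapezoidal AUC_0→8:
  [0→2]: (216.4+178.9)/2 × 2 = 395.3
  [2→3]: (178.9+162.7)/2 × 1 = 170.8
  [3→4]: (162.7+148.0)/2 × 1 = 155.35
  [4→8]: (148.0+101.2)/2 × 4 = 498.4
  Sum = 1219.85 ng/mL·hr
Extrapolated tail: C_last / k_e = 101.2 / 0.095 = 1065.263
AUC_0→∞ = 1219.85 + 1065.263 = 2285.113 ng/mL·hr

AUC = 2285 ng/mL·hr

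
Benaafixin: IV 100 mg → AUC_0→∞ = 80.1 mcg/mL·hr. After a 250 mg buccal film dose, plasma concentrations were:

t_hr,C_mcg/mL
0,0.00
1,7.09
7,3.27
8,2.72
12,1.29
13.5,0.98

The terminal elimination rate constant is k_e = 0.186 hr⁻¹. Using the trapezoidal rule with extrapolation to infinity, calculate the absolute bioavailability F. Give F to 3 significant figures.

F = 0.263

Trapezoidal AUC_0→13.5 (buccal film):
  [0→1]: (0.00+7.09)/2 × 1 = 3.545
  [1→7]: (7.09+3.27)/2 × 6 = 31.08
  [7→8]: (3.27+2.72)/2 × 1 = 2.995
  [8→12]: (2.72+1.29)/2 × 4 = 8.02
  [12→13.5]: (1.29+0.98)/2 × 1.5 = 1.7025
  Sum = 47.3425 mcg/mL·hr
Tail: C_last/k_e = 0.98/0.186 = 5.269
AUC_0→∞ (buccal film) = 47.3425 + 5.269 = 52.6115 mcg/mL·hr
F = (AUC_ev/D_ev)/(AUC_iv/D_iv) = (52.6115/250)/(80.1/100) = 0.210446/0.801 = 0.2627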